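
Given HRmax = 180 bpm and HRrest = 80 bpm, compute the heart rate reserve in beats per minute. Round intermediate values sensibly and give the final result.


Heart rate reserve = maximum HR minus resting HR
HRR = 180 - 80 = 100 bpm

100 bpm


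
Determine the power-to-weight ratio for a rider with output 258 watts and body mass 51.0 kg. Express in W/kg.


P/W = 258 / 51.0 = 5.059 W/kg

5.059 W/kg


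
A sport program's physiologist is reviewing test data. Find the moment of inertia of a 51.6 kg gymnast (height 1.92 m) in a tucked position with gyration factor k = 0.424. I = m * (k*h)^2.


Radius of gyration = 0.424 * 1.92 = 0.81408 m
I = 51.6 * 0.81408^2
= 51.6 * 0.662726
= 34.197 kg*m^2

34.197 kg*m^2


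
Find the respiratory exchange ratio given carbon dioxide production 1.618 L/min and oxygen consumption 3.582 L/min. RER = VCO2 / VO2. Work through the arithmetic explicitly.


VCO2 = 1.618 L/min
VO2 = 3.582 L/min
RER = 1.618 / 3.582 = 0.4517

0.4517


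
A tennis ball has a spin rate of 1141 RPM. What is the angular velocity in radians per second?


Convert RPM to rad/s: multiply by 2*pi and divide by 60
omega = 1141 * 2 * pi / 60
= 119.485 rad/s

119.485 rad/s


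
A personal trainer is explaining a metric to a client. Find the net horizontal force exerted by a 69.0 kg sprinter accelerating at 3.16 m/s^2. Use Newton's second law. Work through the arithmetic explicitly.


Newton's second law: F = m * a
F = 69.0 * 3.16 = 218.04 N

218.04 N


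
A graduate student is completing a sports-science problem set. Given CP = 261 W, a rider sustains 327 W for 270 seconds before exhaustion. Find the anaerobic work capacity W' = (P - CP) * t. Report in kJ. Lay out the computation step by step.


Excess power = 327 - 261 = 66 W
Work above CP = 66 * 270 = 17820 J
W' = 17.82 kJ

17.82 kJ


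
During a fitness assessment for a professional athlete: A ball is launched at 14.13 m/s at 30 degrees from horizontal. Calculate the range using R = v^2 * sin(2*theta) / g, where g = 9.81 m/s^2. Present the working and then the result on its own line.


sin(2 * 30) = sin(60) = 0.866025
v^2 = 14.13^2 = 199.6569
R = 199.6569 * 0.866025 / 9.81
= 17.626 m

17.626 m


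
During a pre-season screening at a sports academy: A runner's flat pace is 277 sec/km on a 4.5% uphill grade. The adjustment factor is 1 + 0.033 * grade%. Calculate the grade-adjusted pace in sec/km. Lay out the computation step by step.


Factor = 1 + 0.033 * 4.5 = 1.1485
Adjusted pace = 277 * 1.1485
= 318.13 sec/km

318.13 s/km


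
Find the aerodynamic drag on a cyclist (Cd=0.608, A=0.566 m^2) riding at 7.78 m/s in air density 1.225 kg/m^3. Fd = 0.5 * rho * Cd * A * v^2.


Fd = 0.5 * 1.225 * 0.608 * 0.566 * 7.78^2
= 0.5 * 1.225 * 0.608 * 0.566 * 60.5284
= 12.758 N

12.758 N


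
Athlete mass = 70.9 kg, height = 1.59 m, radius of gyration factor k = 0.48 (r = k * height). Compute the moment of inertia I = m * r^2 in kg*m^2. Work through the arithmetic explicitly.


r = k * height = 0.48 * 1.59 = 0.7632 m
r^2 = 0.7632^2 = 0.582474
I = 70.9 * 0.582474 = 41.297 kg*m^2

41.297 kg*m^2


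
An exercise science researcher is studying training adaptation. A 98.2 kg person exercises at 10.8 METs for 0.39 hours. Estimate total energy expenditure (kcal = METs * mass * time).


Energy = METs * mass(kg) * time(h)
= 10.8 * 98.2 * 0.39
= 413.62 kcal

413.62 kcal


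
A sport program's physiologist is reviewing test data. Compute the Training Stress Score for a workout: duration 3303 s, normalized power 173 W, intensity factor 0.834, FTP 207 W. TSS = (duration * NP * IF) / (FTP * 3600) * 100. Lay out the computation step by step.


Product = 3303 * 173 * 0.834 = 476563.446
Base = 207 * 3600 = 745200
TSS = 476563.446 / 745200 * 100 = 63.95

63.95 TSS


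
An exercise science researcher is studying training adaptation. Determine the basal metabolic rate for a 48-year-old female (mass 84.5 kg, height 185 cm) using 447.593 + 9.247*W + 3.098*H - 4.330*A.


BMR = 447.593 + 9.247*84.5 + 3.098*185 - 4.330*48
= 1594.25 kcal/day

1594.25 kcal/day


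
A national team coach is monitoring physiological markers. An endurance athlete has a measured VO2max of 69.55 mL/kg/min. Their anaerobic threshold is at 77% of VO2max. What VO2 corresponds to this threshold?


Anaerobic threshold VO2 = VO2max * 77%
= 69.55 * 0.77
= 53.55 mL/kg/min

53.55 mL/kg/min


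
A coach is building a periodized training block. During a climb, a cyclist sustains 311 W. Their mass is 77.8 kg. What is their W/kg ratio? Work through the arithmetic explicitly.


Power-to-weight = 311 W / 77.8 kg
= 3.997 W/kg

3.997 W/kg


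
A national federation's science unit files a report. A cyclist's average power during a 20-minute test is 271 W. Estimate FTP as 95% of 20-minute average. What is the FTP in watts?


FTP = 20-min power * 0.95
= 271 * 0.95
= 257.45 W

257.45 W


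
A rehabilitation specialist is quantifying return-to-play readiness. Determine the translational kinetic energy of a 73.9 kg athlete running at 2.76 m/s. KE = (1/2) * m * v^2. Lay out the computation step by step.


KE = 0.5 * m * v^2
= 0.5 * 73.9 * 2.76^2
= 0.5 * 73.9 * 7.6176
= 281.47 J

281.47 J


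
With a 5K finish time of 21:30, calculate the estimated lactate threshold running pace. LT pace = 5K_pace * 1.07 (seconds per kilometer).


Race duration = 1290 s for 5 km
Average pace = 1290 / 5 = 258.0 s/km
LT pace = 258.0 * 1.07
= 276.06 s/km

276.06 s/km


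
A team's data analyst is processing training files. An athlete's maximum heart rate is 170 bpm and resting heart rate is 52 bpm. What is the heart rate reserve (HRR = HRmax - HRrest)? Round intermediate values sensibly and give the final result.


HRR = HRmax - HRrest
= 170 - 52
= 118 bpm

118 bpm


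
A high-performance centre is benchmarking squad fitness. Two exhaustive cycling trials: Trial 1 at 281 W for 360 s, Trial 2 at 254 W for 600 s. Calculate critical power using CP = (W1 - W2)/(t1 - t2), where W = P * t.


W1 = 281 * 360 = 101160 J
W2 = 254 * 600 = 152400 J
CP = (101160 - 152400) / (360 - 600)
= -51240 / -240
= 213.5 W

213.5 W


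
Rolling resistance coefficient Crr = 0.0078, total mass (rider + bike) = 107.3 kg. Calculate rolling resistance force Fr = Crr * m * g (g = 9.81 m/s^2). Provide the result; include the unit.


Fr = Crr * m * g
= 0.0078 * 107.3 * 9.81
= 8.21 N

8.21 N


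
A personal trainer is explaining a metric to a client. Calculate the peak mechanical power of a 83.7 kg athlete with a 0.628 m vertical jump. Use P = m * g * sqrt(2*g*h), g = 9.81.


First, sqrt(2gh) = sqrt(2 * 9.81 * 0.628)
= sqrt(12.32136) = 3.510179 m/s
Power = 83.7 * 9.81 * 3.510179 = 2882.2 W

2882.2 W


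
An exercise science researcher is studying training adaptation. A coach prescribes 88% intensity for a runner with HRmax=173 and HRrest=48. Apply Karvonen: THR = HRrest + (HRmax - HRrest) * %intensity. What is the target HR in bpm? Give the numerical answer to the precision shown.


Heart rate reserve = 173 - 48 = 125
Intensity fraction = 88 / 100 = 0.88
THR = 48 + 125 * 0.88 = 158.0 bpm

158.0 bpm


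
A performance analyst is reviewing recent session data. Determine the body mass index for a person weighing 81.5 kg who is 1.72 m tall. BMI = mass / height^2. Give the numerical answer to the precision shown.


BMI = mass / height^2
= 81.5 / 1.72^2
= 81.5 / 2.9584
= 27.55 kg/m^2

27.55 kg/m^2


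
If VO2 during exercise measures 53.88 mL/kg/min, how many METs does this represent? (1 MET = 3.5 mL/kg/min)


METs = VO2 / 3.5 = 53.88 / 3.5 = 15.39

15.39 METs


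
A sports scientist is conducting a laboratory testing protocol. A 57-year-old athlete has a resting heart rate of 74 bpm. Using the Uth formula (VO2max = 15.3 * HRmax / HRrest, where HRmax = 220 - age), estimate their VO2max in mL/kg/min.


HRmax = 220 - 57 = 163 bpm
Ratio = HRmax / HRrest = 163 / 74 = 2.2027
VO2max = 15.3 * 2.2027 = 33.7 mL/kg/min

33.7 mL/kg/min


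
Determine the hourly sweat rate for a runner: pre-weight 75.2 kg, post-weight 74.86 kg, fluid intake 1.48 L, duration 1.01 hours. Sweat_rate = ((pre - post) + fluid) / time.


Mass lost = 75.2 - 74.86 = 0.34 kg
Add fluid consumed: 0.34 + 1.48 = 1.82 L total sweat
Sweat rate = 1.82 / 1.01 = 1.802 L/h

1.802 L/h


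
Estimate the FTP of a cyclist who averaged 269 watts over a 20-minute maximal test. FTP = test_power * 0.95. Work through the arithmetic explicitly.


FTP = 269 * 0.95 = 255.55 W

255.55 W


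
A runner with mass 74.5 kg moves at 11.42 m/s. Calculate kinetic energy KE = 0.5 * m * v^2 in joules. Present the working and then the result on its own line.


v^2 = 11.42^2 = 130.4164
KE = 0.5 * 74.5 * 130.4164
= 4858.01 J

4858.01 J


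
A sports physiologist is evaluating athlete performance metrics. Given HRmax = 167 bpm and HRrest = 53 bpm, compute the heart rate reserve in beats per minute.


Heart rate reserve = maximum HR minus resting HR
HRR = 167 - 53 = 114 bpm

114 bpm


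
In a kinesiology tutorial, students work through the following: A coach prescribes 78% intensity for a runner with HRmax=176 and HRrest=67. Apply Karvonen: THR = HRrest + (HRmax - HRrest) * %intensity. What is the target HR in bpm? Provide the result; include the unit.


Heart rate reserve = 176 - 67 = 109
Intensity fraction = 78 / 100 = 0.78
THR = 67 + 109 * 0.78 = 152.02 bpm

152.02 bpm


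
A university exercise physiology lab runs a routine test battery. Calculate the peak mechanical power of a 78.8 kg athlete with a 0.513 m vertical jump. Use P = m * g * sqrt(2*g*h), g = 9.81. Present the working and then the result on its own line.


First, sqrt(2gh) = sqrt(2 * 9.81 * 0.513)
= sqrt(10.06506) = 3.172548 m/s
Power = 78.8 * 9.81 * 3.172548 = 2452.47 W

2452.47 W


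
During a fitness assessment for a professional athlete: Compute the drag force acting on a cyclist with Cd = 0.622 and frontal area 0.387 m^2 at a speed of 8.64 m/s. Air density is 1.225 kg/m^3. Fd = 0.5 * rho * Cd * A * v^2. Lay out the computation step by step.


Step 1: v^2 = 74.6496
Step 2: Fd = 0.5 * 1.225 * 0.622 * 0.387 * 74.6496
= 11.006 N

11.006 N


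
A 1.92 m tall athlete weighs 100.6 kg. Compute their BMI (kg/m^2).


height^2 = 3.6864 m^2
BMI = 100.6 / 3.6864 = 27.29 kg/m^2

27.29 kg/m^2


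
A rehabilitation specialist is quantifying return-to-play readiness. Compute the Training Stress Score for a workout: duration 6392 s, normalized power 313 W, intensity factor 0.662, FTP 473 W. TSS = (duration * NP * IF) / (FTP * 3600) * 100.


Product = 6392 * 313 * 0.662 = 1324460.752
Base = 473 * 3600 = 1702800
TSS = 1324460.752 / 1702800 * 100 = 77.78

77.78 TSS


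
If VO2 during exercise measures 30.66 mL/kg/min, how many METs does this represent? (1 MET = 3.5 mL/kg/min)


METs = VO2 / 3.5 = 30.66 / 3.5 = 8.76

8.76 METs


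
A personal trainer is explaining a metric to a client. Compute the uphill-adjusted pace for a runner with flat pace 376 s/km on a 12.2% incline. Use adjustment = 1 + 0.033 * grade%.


Adjustment factor = 1 + 0.033 * 12.2 = 1.4026
Grade-adjusted pace = 376 * 1.4026 = 527.38 s/km

527.38 s/km


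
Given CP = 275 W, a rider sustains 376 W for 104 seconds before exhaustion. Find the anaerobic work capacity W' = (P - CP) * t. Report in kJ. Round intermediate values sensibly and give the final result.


Excess power = 376 - 275 = 101 W
Work above CP = 101 * 104 = 10504 J
W' = 10.504 kJ

10.504 kJ


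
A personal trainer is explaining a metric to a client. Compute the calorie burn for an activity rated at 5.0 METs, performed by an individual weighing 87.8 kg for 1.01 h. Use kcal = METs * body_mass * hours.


Product of METs and mass = 5.0 * 87.8 = 439.0
Total kcal = 439.0 * 1.01 = 443.39 kcal

443.39 kcal


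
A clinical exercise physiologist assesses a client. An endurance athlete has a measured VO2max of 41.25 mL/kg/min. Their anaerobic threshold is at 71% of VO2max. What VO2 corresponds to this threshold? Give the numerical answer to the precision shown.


Anaerobic threshold VO2 = VO2max * 71%
= 41.25 * 0.71
= 29.29 mL/kg/min

29.29 mL/kg/min


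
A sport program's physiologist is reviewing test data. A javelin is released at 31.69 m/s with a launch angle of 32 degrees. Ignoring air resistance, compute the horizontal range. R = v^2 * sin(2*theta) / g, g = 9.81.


Launch speed squared = 1004.2561
sin(2 * 32 deg) = 0.898794
Range = 1004.2561 * 0.898794 / 9.81
= 92.01 m

92.01 m


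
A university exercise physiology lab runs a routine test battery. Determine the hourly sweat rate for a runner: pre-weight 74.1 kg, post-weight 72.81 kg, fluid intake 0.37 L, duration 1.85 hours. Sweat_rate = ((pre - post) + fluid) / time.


Mass lost = 74.1 - 72.81 = 1.29 kg
Add fluid consumed: 1.29 + 0.37 = 1.66 L total sweat
Sweat rate = 1.66 / 1.85 = 0.897 L/h

0.897 L/h


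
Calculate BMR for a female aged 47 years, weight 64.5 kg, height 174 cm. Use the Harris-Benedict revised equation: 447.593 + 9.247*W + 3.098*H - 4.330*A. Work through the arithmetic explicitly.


Substituting values:
W term = 9.247 * 64.5 = 596.4315
H term = 3.098 * 174 = 539.052
A term = 4.330 * 47 = 203.51
BMR = 1379.57 kcal/day

1379.57 kcal/day


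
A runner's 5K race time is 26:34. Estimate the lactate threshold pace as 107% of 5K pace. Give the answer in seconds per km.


Total race time = 26*60 + 34 = 1594 seconds
5K pace = 1594 / 5 = 318.8 sec/km
LT pace = 318.8 * 1.07 = 341.12 sec/km

341.12 s/km


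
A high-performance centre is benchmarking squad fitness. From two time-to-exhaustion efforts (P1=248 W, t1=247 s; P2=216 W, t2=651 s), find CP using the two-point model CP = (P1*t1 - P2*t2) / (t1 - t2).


Work in trial 1 = 61256 J
Work in trial 2 = 140616 J
Delta work = -79360 J
Delta time = -404 s
CP = -79360 / -404 = 196.44 W

196.44 W


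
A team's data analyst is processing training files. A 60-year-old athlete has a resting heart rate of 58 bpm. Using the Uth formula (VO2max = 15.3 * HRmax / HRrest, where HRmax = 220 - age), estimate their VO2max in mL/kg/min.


HRmax = 220 - 60 = 160 bpm
Ratio = HRmax / HRrest = 160 / 58 = 2.7586
VO2max = 15.3 * 2.7586 = 42.21 mL/kg/min

42.21 mL/kg/min


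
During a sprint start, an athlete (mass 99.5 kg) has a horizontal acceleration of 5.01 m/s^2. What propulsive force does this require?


Propulsive force = mass * acceleration
= 99.5 kg * 5.01 m/s^2
= 498.5 N

498.5 N


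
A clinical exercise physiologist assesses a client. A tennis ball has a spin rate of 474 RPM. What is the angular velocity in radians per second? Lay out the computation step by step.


Convert RPM to rad/s: multiply by 2*pi and divide by 60
omega = 474 * 2 * pi / 60
= 49.637 rad/s

49.637 rad/s


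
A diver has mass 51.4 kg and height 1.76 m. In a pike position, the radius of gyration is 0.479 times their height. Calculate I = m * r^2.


r = 0.479 * 1.76 = 0.84304 m
I = m * r^2 = 51.4 * 0.710716 = 36.531 kg*m^2

36.531 kg*m^2


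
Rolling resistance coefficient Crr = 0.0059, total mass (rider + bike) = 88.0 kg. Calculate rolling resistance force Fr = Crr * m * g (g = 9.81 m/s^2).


Fr = Crr * m * g
= 0.0059 * 88.0 * 9.81
= 5.093 N

5.093 N


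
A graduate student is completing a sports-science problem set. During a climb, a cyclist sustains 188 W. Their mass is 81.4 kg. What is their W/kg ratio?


Power-to-weight = 188 W / 81.4 kg
= 2.31 W/kg

2.31 W/kg


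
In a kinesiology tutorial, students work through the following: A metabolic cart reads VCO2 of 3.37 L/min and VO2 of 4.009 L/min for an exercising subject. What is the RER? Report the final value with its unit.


RER = VCO2 / VO2 = 3.37 / 4.009 = 0.8406

0.8406


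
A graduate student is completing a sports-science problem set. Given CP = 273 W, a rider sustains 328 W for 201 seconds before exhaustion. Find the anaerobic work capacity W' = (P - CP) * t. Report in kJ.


Excess power = 328 - 273 = 55 W
Work above CP = 55 * 201 = 11055 J
W' = 11.055 kJ

11.055 kJ


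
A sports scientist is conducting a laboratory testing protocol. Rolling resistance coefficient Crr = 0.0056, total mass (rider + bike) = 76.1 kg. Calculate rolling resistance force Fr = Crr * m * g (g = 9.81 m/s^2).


Fr = Crr * m * g
= 0.0056 * 76.1 * 9.81
= 4.181 N

4.181 N


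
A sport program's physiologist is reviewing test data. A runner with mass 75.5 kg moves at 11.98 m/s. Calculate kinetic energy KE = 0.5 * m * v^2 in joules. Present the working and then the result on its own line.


v^2 = 11.98^2 = 143.5204
KE = 0.5 * 75.5 * 143.5204
= 5417.9 J

5417.9 J


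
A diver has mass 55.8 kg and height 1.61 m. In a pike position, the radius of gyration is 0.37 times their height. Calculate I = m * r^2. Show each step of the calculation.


r = 0.37 * 1.61 = 0.5957 m
I = m * r^2 = 55.8 * 0.354858 = 19.801 kg*m^2

19.801 kg*m^2


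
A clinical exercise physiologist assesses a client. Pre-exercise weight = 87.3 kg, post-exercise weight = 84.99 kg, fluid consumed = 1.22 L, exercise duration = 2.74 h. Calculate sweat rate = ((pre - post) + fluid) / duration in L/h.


Weight loss = 87.3 - 84.99 = 2.31 kg (approx L)
Total sweat = 2.31 + 1.22 = 3.53 L
Sweat rate = 3.53 / 2.74 = 1.288 L/h

1.288 L/h


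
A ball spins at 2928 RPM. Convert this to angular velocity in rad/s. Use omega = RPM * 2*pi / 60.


omega = 2928 * 2 * pi / 60
= 2928 * 6.28318531 / 60
= 18397.167 / 60
= 306.619 rad/s

306.619 rad/s


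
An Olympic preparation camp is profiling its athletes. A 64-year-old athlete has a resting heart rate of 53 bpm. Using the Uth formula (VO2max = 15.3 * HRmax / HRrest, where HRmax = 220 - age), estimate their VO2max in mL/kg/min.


HRmax = 220 - 64 = 156 bpm
Ratio = HRmax / HRrest = 156 / 53 = 2.9434
VO2max = 15.3 * 2.9434 = 45.03 mL/kg/min

45.03 mL/kg/min


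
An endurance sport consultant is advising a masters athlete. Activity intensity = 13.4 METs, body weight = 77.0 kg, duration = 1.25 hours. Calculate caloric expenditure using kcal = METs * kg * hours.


kcal = 13.4 * 77.0 * 1.25
= 1031.8 * 1.25
= 1289.75 kcal

1289.75 kcal


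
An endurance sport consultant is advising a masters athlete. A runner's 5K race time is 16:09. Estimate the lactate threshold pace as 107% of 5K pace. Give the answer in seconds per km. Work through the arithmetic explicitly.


Total race time = 16*60 + 9 = 969 seconds
5K pace = 969 / 5 = 193.8 sec/km
LT pace = 193.8 * 1.07 = 207.37 sec/km

207.37 s/km


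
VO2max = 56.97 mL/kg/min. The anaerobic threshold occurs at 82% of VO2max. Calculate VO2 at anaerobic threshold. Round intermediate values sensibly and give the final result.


AT fraction = 82 / 100 = 0.82
AT VO2 = 56.97 * 0.82
= 46.72 mL/kg/min

46.72 mL/kg/min


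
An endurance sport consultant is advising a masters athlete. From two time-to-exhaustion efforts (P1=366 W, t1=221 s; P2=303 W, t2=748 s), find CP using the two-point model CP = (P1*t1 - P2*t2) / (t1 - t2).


Work in trial 1 = 80886 J
Work in trial 2 = 226644 J
Delta work = -145758 J
Delta time = -527 s
CP = -145758 / -527 = 276.58 W

276.58 W


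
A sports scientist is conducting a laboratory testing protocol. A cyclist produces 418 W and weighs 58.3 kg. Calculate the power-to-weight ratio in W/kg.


P/W = power / mass
= 418 / 58.3
= 7.17 W/kg

7.17 W/kg


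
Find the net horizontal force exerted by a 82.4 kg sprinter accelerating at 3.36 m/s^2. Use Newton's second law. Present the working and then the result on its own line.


Newton's second law: F = m * a
F = 82.4 * 3.36 = 276.86 N

276.86 N


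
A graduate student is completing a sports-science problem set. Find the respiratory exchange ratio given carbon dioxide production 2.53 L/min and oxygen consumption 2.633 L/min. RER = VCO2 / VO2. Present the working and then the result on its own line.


VCO2 = 2.53 L/min
VO2 = 2.633 L/min
RER = 2.53 / 2.633 = 0.9609

0.9609


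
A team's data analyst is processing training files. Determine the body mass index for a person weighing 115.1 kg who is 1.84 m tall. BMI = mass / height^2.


BMI = mass / height^2
= 115.1 / 1.84^2
= 115.1 / 3.3856
= 34.0 kg/m^2

34.0 kg/m^2


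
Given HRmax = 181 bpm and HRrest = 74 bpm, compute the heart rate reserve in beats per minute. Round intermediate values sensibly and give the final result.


Heart rate reserve = maximum HR minus resting HR
HRR = 181 - 74 = 107 bpm

107 bpm


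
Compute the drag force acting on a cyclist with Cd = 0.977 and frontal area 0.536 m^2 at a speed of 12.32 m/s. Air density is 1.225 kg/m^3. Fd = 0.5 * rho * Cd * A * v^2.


Step 1: v^2 = 151.7824
Step 2: Fd = 0.5 * 1.225 * 0.977 * 0.536 * 151.7824
= 48.684 N

48.684 N


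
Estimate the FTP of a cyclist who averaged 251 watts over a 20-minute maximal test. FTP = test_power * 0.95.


FTP = 251 * 0.95 = 238.45 W

238.45 W


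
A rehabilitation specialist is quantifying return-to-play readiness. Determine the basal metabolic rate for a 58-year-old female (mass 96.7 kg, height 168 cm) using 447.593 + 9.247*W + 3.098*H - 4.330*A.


BMR = 447.593 + 9.247*96.7 + 3.098*168 - 4.330*58
= 1611.1 kcal/day

1611.1 kcal/day


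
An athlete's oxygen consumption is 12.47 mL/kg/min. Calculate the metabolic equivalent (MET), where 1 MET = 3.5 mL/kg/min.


MET = VO2 / 3.5
= 12.47 / 3.5
= 3.56 METs

3.56 METs


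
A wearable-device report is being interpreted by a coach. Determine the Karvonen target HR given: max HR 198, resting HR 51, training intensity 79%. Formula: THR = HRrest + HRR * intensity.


HRR = HRmax - HRrest = 198 - 51 = 147
THR = 51 + 147 * 0.79
= 167.13 bpm

167.13 bpm


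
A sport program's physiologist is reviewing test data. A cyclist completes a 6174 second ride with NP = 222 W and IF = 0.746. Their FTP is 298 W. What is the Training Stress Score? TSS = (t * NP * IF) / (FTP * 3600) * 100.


t * NP * IF = 6174 * 222 * 0.746 = 1022488.488
FTP * 3600 = 1072800
TSS = (1022488.488 / 1072800) * 100 = 95.31

95.31 TSS


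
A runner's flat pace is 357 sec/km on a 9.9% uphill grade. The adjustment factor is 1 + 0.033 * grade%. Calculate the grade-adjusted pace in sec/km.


Factor = 1 + 0.033 * 9.9 = 1.3267
Adjusted pace = 357 * 1.3267
= 473.63 sec/km

473.63 s/km


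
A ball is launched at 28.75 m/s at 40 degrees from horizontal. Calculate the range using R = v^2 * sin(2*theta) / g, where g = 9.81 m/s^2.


sin(2 * 40) = sin(80) = 0.984808
v^2 = 28.75^2 = 826.5625
R = 826.5625 * 0.984808 / 9.81
= 82.977 m

82.977 m


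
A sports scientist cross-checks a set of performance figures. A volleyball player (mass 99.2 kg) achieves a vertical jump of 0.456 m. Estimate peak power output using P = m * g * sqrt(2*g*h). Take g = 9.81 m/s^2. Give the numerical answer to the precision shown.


2 * g * h = 2 * 9.81 * 0.456 = 8.94672
sqrt(8.94672) = 2.991107 m/s
P = 99.2 * 9.81 * 2.991107 = 2910.8 W

2910.8 W


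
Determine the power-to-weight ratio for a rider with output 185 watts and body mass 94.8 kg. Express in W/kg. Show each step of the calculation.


P/W = 185 / 94.8 = 1.951 W/kg

1.951 W/kg


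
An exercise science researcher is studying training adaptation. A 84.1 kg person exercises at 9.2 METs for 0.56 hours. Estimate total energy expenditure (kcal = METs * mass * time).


Energy = METs * mass(kg) * time(h)
= 9.2 * 84.1 * 0.56
= 433.28 kcal

433.28 kcal


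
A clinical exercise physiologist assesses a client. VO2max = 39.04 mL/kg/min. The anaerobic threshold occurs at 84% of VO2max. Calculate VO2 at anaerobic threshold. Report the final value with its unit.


AT fraction = 84 / 100 = 0.84
AT VO2 = 39.04 * 0.84
= 32.79 mL/kg/min

32.79 mL/kg/min


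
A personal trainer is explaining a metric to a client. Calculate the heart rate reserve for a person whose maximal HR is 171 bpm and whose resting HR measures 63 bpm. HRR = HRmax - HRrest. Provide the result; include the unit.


HRmax = 171 bpm
HRrest = 63 bpm
HRR = 171 - 63 = 108 bpm

108 bpm


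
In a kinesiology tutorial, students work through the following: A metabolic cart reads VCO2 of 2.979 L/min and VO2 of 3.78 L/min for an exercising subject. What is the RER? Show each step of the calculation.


RER = VCO2 / VO2 = 2.979 / 3.78 = 0.7881

0.7881


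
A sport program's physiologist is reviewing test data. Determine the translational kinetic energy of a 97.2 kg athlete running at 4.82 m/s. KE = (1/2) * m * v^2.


KE = 0.5 * m * v^2
= 0.5 * 97.2 * 4.82^2
= 0.5 * 97.2 * 23.2324
= 1129.09 J

1129.09 J


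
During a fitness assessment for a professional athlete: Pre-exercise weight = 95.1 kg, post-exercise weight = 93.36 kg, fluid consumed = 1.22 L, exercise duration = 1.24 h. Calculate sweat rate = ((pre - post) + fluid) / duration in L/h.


Weight loss = 95.1 - 93.36 = 1.74 kg (approx L)
Total sweat = 1.74 + 1.22 = 2.96 L
Sweat rate = 2.96 / 1.24 = 2.387 L/h

2.387 L/h


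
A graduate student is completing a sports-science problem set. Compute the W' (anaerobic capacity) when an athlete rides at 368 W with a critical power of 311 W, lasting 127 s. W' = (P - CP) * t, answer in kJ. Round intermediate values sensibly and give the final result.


Above-CP power = 57 W
Duration = 127 s
W' = 57 * 127 = 7239 J
Convert: 7239 / 1000 = 7.239 kJ

7.239 kJ


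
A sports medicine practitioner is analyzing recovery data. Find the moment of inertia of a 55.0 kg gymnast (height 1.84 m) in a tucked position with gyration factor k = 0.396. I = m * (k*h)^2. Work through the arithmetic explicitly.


Radius of gyration = 0.396 * 1.84 = 0.72864 m
I = 55.0 * 0.72864^2
= 55.0 * 0.530916
= 29.2 kg*m^2

29.2 kg*m^2


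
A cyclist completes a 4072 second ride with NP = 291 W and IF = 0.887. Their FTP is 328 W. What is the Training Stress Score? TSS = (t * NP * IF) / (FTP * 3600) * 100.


t * NP * IF = 4072 * 291 * 0.887 = 1051052.424
FTP * 3600 = 1180800
TSS = (1051052.424 / 1180800) * 100 = 89.01

89.01 TSS


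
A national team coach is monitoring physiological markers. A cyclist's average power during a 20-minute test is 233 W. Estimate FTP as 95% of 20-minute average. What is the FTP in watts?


FTP = 20-min power * 0.95
= 233 * 0.95
= 221.35 W

221.35 W


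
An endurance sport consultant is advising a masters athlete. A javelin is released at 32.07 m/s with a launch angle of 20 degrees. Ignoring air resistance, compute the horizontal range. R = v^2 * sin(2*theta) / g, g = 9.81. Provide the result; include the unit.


Launch speed squared = 1028.4849
sin(2 * 20 deg) = 0.642788
Range = 1028.4849 * 0.642788 / 9.81
= 67.39 m

67.39 m


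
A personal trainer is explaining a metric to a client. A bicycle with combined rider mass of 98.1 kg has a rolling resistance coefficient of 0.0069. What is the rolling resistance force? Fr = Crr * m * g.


Fr = 0.0069 * 98.1 * 9.81
= 0.67689 * 9.81
= 6.64 N

6.64 N


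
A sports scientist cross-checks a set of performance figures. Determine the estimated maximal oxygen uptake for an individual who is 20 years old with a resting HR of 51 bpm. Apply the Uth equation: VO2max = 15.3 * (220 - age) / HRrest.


HRmax = 220 - 20 = 200
VO2max = 15.3 * (200 / 51)
= 15.3 * 3.9216
= 60.0 mL/kg/min

60.0 mL/kg/min


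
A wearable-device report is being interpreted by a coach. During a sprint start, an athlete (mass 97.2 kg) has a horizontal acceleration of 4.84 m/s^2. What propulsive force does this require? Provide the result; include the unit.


Propulsive force = mass * acceleration
= 97.2 kg * 4.84 m/s^2
= 470.45 N

470.45 N


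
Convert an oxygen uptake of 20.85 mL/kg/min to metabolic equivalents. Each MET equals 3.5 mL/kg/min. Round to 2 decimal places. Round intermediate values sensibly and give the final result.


One MET = 3.5 mL/kg/min
Number of METs = 20.85 / 3.5
= 5.96 METs

5.96 METs


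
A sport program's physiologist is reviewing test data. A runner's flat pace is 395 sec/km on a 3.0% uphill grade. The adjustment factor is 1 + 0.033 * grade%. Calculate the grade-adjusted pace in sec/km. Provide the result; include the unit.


Factor = 1 + 0.033 * 3.0 = 1.099
Adjusted pace = 395 * 1.099
= 434.11 sec/km

434.11 s/km


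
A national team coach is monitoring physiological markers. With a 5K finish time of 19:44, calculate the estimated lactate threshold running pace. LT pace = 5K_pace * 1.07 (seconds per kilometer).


Race duration = 1184 s for 5 km
Average pace = 1184 / 5 = 236.8 s/km
LT pace = 236.8 * 1.07
= 253.38 s/km

253.38 s/km


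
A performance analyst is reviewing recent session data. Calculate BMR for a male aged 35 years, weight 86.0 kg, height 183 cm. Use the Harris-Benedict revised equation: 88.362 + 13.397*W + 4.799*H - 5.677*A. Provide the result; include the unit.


Substituting values:
W term = 13.397 * 86.0 = 1152.142
H term = 4.799 * 183 = 878.217
A term = 5.677 * 35 = 198.695
BMR = 1920.03 kcal/day

1920.03 kcal/day


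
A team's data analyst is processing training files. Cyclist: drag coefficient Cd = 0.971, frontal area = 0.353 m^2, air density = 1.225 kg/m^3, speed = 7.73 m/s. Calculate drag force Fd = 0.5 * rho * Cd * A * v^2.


v^2 = 7.73^2 = 59.7529
Fd = 0.5 * 1.225 * 0.971 * 0.353 * 59.7529
= 12.545 N

12.545 N


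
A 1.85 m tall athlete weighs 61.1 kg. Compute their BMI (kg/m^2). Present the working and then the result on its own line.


height^2 = 3.4225 m^2
BMI = 61.1 / 3.4225 = 17.85 kg/m^2

17.85 kg/m^2


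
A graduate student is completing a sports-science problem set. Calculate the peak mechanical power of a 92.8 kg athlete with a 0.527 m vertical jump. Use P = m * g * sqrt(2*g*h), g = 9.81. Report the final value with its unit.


First, sqrt(2gh) = sqrt(2 * 9.81 * 0.527)
= sqrt(10.33974) = 3.215547 m/s
Power = 92.8 * 9.81 * 3.215547 = 2927.33 W

2927.33 W


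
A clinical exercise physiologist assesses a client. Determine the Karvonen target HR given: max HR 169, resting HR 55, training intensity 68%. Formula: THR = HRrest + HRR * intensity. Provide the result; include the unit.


HRR = HRmax - HRrest = 169 - 55 = 114
THR = 55 + 114 * 0.68
= 132.52 bpm

132.52 bpm


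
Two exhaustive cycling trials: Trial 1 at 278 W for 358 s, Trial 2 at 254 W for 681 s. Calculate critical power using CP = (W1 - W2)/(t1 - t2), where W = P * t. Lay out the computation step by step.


W1 = 278 * 358 = 99524 J
W2 = 254 * 681 = 172974 J
CP = (99524 - 172974) / (358 - 681)
= -73450 / -323
= 227.4 W

227.4 W


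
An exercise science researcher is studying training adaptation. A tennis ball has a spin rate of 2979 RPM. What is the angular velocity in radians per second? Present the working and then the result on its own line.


Convert RPM to rad/s: multiply by 2*pi and divide by 60
omega = 2979 * 2 * pi / 60
= 311.96 rad/s

311.96 rad/s


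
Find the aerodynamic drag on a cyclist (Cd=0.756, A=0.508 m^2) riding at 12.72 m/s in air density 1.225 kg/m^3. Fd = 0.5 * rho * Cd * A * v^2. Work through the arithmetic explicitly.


Fd = 0.5 * 1.225 * 0.756 * 0.508 * 12.72^2
= 0.5 * 1.225 * 0.756 * 0.508 * 161.7984
= 38.06 N

38.06 N


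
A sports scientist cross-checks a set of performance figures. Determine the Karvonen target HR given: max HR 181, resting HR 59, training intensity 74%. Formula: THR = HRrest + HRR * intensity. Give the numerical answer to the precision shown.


HRR = HRmax - HRrest = 181 - 59 = 122
THR = 59 + 122 * 0.74
= 149.28 bpm

149.28 bpm


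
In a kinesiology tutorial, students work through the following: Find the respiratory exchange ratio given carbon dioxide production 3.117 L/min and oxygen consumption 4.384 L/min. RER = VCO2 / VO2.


VCO2 = 3.117 L/min
VO2 = 4.384 L/min
RER = 3.117 / 4.384 = 0.711

0.711


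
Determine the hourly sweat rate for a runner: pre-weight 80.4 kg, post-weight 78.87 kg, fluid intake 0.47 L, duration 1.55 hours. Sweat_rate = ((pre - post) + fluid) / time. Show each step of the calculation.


Mass lost = 80.4 - 78.87 = 1.53 kg
Add fluid consumed: 1.53 + 0.47 = 2.0 L total sweat
Sweat rate = 2.0 / 1.55 = 1.29 L/h

1.29 L/h


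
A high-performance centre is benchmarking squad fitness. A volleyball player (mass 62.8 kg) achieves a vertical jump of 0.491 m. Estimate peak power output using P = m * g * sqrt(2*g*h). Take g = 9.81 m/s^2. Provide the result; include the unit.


2 * g * h = 2 * 9.81 * 0.491 = 9.63342
sqrt(9.63342) = 3.103775 m/s
P = 62.8 * 9.81 * 3.103775 = 1912.14 W

1912.14 W


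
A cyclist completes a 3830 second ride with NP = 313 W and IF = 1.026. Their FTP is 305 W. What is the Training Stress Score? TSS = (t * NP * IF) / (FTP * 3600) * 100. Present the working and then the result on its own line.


t * NP * IF = 3830 * 313 * 1.026 = 1229958.54
FTP * 3600 = 1098000
TSS = (1229958.54 / 1098000) * 100 = 112.02

112.02 TSS


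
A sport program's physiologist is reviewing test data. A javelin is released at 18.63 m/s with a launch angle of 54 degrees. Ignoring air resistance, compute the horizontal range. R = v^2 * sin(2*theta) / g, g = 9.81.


Launch speed squared = 347.0769
sin(2 * 54 deg) = 0.951057
Range = 347.0769 * 0.951057 / 9.81
= 33.648 m

33.648 m


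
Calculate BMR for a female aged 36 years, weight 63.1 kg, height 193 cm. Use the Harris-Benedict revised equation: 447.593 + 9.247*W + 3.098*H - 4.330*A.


Substituting values:
W term = 9.247 * 63.1 = 583.4857
H term = 3.098 * 193 = 597.914
A term = 4.330 * 36 = 155.88
BMR = 1473.11 kcal/day

1473.11 kcal/day


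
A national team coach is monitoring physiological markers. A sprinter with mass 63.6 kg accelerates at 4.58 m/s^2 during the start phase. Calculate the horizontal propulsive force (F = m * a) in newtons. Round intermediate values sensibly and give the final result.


F = m * a
= 63.6 * 4.58
= 291.29 N

291.29 N


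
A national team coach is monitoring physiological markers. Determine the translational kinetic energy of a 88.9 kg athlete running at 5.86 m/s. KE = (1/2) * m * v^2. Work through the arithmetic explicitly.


KE = 0.5 * m * v^2
= 0.5 * 88.9 * 5.86^2
= 0.5 * 88.9 * 34.3396
= 1526.4 J

1526.4 J


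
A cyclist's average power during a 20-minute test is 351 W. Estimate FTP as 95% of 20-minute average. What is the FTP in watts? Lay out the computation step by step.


FTP = 20-min power * 0.95
= 351 * 0.95
= 333.45 W

333.45 W


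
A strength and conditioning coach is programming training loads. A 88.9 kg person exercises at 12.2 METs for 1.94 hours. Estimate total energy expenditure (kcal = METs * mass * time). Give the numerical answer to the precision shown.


Energy = METs * mass(kg) * time(h)
= 12.2 * 88.9 * 1.94
= 2104.09 kcal

2104.09 kcal


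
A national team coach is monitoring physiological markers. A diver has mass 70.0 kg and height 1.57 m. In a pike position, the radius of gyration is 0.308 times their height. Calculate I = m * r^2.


r = 0.308 * 1.57 = 0.48356 m
I = m * r^2 = 70.0 * 0.23383 = 16.368 kg*m^2

16.368 kg*m^2


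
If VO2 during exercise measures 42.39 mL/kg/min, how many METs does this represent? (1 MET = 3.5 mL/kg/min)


METs = VO2 / 3.5 = 42.39 / 3.5 = 12.11

12.11 METs


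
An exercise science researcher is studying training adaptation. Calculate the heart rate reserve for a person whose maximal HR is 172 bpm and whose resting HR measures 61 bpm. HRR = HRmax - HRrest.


HRmax = 172 bpm
HRrest = 61 bpm
HRR = 172 - 61 = 111 bpm

111 bpm


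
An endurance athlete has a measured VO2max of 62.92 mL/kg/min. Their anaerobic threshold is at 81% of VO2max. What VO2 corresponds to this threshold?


Anaerobic threshold VO2 = VO2max * 81%
= 62.92 * 0.81
= 50.97 mL/kg/min

50.97 mL/kg/min


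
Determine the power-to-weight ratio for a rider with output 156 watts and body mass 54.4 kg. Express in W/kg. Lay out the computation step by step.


P/W = 156 / 54.4 = 2.868 W/kg

2.868 W/kg


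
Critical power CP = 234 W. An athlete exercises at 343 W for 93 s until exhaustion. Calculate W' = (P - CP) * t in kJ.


P - CP = 343 - 234 = 109 W
W' = 109 * 93 = 10137 J
= 10137 / 1000 = 10.137 kJ

10.137 kJ


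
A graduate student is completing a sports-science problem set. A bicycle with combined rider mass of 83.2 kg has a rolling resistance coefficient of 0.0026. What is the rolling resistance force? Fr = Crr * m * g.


Fr = 0.0026 * 83.2 * 9.81
= 0.21632 * 9.81
= 2.122 N

2.122 N


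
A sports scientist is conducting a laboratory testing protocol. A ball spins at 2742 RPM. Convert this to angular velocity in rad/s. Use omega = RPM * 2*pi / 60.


omega = 2742 * 2 * pi / 60
= 2742 * 6.28318531 / 60
= 17228.494 / 60
= 287.142 rad/s

287.142 rad/s


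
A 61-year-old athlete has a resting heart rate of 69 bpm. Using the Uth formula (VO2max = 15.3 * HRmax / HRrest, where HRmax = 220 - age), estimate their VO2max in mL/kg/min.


HRmax = 220 - 61 = 159 bpm
Ratio = HRmax / HRrest = 159 / 69 = 2.3043
VO2max = 15.3 * 2.3043 = 35.26 mL/kg/min

35.26 mL/kg/min


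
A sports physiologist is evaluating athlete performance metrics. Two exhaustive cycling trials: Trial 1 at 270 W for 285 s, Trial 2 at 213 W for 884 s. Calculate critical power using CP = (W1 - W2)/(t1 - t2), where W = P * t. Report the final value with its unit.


W1 = 270 * 285 = 76950 J
W2 = 213 * 884 = 188292 J
CP = (76950 - 188292) / (285 - 884)
= -111342 / -599
= 185.88 W

185.88 W


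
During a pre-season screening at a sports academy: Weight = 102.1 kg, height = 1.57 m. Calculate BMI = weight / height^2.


height^2 = 1.57^2 = 2.4649
BMI = 102.1 / 2.4649 = 41.42 kg/m^2

41.42 kg/m^2


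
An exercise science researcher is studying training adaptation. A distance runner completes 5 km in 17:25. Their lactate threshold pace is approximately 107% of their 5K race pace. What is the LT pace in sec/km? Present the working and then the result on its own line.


Convert to seconds: 17 min 25 s = 1045 s
Pace per km = 1045 / 5 = 209.0 s/km
LT pace = 209.0 * 1.07 = 223.63 s/km

223.63 s/km


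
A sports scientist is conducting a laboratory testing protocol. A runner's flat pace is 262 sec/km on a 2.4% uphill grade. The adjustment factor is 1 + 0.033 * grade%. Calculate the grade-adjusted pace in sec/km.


Factor = 1 + 0.033 * 2.4 = 1.0792
Adjusted pace = 262 * 1.0792
= 282.75 sec/km

282.75 s/km


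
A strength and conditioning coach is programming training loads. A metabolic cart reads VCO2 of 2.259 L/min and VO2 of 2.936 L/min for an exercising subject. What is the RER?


RER = VCO2 / VO2 = 2.259 / 2.936 = 0.7694

0.7694


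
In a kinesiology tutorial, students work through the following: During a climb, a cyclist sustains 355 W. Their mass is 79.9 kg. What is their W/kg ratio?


Power-to-weight = 355 W / 79.9 kg
= 4.443 W/kg

4.443 W/kg


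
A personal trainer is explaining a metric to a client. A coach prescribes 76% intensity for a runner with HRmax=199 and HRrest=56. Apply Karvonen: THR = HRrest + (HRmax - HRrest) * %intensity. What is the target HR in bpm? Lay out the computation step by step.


Heart rate reserve = 199 - 56 = 143
Intensity fraction = 76 / 100 = 0.76
THR = 56 + 143 * 0.76 = 164.68 bpm

164.68 bpm


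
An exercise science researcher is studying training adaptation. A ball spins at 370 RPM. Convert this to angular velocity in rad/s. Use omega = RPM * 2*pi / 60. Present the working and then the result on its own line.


omega = 370 * 2 * pi / 60
= 370 * 6.28318531 / 60
= 2324.779 / 60
= 38.746 rad/s

38.746 rad/s


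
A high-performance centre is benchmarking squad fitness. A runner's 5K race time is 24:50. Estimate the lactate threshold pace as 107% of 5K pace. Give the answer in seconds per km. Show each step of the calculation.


Total race time = 24*60 + 50 = 1490 seconds
5K pace = 1490 / 5 = 298.0 sec/km
LT pace = 298.0 * 1.07 = 318.86 sec/km

318.86 s/km


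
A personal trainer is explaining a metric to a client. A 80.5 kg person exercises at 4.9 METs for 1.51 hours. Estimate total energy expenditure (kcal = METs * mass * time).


Energy = METs * mass(kg) * time(h)
= 4.9 * 80.5 * 1.51
= 595.62 kcal

595.62 kcal
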